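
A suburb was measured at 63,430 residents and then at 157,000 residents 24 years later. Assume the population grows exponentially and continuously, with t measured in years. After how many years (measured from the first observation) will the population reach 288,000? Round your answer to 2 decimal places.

r = ln(157000/63430) / 24 ≈ 0.037763 per year
t = ln(288000/63430) / r = 1.51302 / 0.037763 ≈ 40.066

t ≈ 40.07 years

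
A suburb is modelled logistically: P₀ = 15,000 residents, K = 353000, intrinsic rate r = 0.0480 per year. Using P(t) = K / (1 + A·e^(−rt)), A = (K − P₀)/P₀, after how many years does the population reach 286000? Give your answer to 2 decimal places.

t ≈ 95.13 years

A = (353000 − 15000)/15000 = 22.53333
286000 = 353000/(1 + 22.53333·e^(−0.048t)) → 1 + 22.53333·e^(−0.048t) = 1.23427
e^(−0.048t) = 0.010396 → t = ln(96.18706)/0.048 = 4.56629/0.048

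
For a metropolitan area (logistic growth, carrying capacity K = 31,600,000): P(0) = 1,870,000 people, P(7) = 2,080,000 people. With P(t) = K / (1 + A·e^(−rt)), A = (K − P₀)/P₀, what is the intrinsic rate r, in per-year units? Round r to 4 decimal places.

A = (31600000 − 1870000)/1870000 = 15.8984
2080000 = 31600000/(1 + 15.8984·e^(−r·7)) → e^(−7r) = (15.19231 − 1)/15.8984 = 0.892688
r = −ln(0.892688)/7 = 0.11352/7

r ≈ 0.0162 per year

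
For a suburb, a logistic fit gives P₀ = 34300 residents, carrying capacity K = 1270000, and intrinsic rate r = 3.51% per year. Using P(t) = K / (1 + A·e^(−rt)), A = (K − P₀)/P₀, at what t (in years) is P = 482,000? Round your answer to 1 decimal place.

A = (1270000 − 34300)/34300 = 36.02624
482000 = 1270000/(1 + 36.02624·e^(−0.0351t)) → 1 + 36.02624·e^(−0.0351t) = 2.63485
e^(−0.0351t) = 0.04538 → t = ln(22.03635)/0.0351 = 3.09269/0.0351

t ≈ 88.1 years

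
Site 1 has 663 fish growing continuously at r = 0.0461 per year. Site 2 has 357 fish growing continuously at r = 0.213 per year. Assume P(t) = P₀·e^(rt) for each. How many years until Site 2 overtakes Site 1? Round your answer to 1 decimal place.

t ≈ 3.7 years

663·e^(0.0461t) = 357·e^(0.213t)
663/357 = e^((0.213 − 0.0461)t) → ln(1.85714) = 0.1669·t
t = 0.61904 / 0.1669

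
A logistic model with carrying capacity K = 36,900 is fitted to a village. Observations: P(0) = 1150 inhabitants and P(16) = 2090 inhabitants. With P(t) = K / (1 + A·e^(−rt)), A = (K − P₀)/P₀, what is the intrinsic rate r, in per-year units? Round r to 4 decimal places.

A = (36900 − 1150)/1150 = 31.08696
2090 = 36900/(1 + 31.08696·e^(−r·16)) → e^(−16r) = (17.6555 − 1)/31.08696 = 0.535771
r = −ln(0.535771)/16 = 0.62405/16

r ≈ 0.0390 per year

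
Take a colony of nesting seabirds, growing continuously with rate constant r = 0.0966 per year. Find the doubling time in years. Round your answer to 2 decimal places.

doubling time = ln(2) / |r| = 0.69315 / 0.0966

doubling time ≈ 7.18 years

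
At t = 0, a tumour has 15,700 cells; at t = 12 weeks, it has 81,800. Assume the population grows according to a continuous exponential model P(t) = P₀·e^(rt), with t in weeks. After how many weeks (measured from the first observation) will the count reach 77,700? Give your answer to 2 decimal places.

t ≈ 11.63 weeks

r = ln(81800/15700) / 12 ≈ 0.137551 per week
t = ln(77700/15700) / r = 1.59919 / 0.137551 ≈ 11.626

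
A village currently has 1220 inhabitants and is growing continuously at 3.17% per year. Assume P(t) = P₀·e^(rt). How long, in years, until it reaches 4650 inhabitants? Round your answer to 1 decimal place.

t ≈ 42.2 years

4650 = 1220 · e^(0.0317·t)
t = ln(4650/1220) / 0.0317 = ln(3.81148) / 0.0317 = 1.33802 / 0.0317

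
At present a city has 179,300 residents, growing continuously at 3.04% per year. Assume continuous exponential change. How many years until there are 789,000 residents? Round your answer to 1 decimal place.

t ≈ 48.7 years

789000 = 179300 · e^(0.0304·t)
t = ln(789000/179300) / 0.0304 = ln(4.40045) / 0.0304 = 1.48171 / 0.0304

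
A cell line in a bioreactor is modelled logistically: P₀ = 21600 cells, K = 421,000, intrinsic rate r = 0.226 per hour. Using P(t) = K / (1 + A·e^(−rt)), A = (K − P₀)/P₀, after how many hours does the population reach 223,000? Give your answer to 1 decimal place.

t ≈ 13.4 hours

A = (421000 − 21600)/21600 = 18.49074
223000 = 421000/(1 + 18.49074·e^(−0.226t)) → 1 + 18.49074·e^(−0.226t) = 1.88789
e^(−0.226t) = 0.048018 → t = ln(20.82543)/0.226 = 3.03617/0.226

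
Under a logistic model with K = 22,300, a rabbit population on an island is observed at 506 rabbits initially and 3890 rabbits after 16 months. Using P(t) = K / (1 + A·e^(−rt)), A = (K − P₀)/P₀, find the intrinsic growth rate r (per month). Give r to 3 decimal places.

r ≈ 0.138 per month

A = (22300 − 506)/506 = 43.07115
3890 = 22300/(1 + 43.07115·e^(−r·16)) → e^(−16r) = (5.73265 − 1)/43.07115 = 0.10988
r = −ln(0.10988)/16 = 2.20837/16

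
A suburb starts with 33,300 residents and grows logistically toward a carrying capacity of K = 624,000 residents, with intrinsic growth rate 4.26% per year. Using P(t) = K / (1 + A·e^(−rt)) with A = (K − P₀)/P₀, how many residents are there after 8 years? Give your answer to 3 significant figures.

A = (624000 − 33300)/33300 = 17.73874
P(8) = 624000 / (1 + 17.73874·e^(−0.0426·8)) = 624000 / (1 + 17.73874·0.711201)
= 624000 / 13.61581 ≈ 45829.07

≈ 45,800 residents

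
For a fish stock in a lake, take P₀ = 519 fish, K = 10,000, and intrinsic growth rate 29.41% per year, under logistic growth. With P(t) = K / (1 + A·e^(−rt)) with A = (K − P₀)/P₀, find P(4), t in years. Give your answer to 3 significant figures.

A = (10000 − 519)/519 = 18.26782
P(4) = 10000 / (1 + 18.26782·e^(−0.2941·4)) = 10000 / (1 + 18.26782·0.308387)
= 10000 / 6.63356 ≈ 1507.49

≈ 1,510 fish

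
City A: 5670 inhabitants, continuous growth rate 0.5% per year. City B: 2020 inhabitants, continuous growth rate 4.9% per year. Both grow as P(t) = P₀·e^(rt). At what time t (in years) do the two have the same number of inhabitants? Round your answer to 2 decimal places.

5670·e^(0.005t) = 2020·e^(0.049t)
5670/2020 = e^((0.049 − 0.005)t) → ln(2.80693) = 0.044·t
t = 1.03209 / 0.044

t ≈ 23.46 years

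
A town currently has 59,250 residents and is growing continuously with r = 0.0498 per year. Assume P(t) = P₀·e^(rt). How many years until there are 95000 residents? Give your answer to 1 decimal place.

t ≈ 9.5 years

95000 = 59250 · e^(0.0498·t)
t = ln(95000/59250) / 0.0498 = ln(1.60338) / 0.0498 = 0.47211 / 0.0498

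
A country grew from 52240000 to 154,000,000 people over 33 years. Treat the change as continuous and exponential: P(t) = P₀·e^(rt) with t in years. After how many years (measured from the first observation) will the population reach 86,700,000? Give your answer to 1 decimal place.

r = ln(154000000/52240000) / 33 ≈ 0.032761 per year
t = ln(86700000/52240000) / r = 0.50661 / 0.032761 ≈ 15.464

t ≈ 15.5 years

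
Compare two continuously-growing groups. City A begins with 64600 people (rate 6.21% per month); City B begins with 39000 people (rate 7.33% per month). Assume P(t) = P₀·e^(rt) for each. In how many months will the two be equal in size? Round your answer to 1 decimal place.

t ≈ 45.1 months

64600·e^(0.0621t) = 39000·e^(0.0733t)
64600/39000 = e^((0.0733 − 0.0621)t) → ln(1.65641) = 0.0112·t
t = 0.50465 / 0.0112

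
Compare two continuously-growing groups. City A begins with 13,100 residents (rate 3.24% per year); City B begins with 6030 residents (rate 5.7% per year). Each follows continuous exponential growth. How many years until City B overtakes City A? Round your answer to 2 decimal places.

t ≈ 31.54 years

13100·e^(0.0324t) = 6030·e^(0.057t)
13100/6030 = e^((0.057 − 0.0324)t) → ln(2.17247) = 0.0246·t
t = 0.77587 / 0.0246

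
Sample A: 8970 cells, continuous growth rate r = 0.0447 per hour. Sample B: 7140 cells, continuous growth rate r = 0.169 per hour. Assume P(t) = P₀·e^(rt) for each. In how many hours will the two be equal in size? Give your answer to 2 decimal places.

8970·e^(0.0447t) = 7140·e^(0.169t)
8970/7140 = e^((0.169 − 0.0447)t) → ln(1.2563) = 0.1243·t
t = 0.22817 / 0.1243

t ≈ 1.84 hours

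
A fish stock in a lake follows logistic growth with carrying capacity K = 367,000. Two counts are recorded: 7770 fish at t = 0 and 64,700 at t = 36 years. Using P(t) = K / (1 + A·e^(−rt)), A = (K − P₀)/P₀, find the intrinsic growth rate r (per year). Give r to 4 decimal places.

A = (367000 − 7770)/7770 = 46.23295
64700 = 367000/(1 + 46.23295·e^(−r·36)) → e^(−36r) = (5.67233 − 1)/46.23295 = 0.101061
r = −ln(0.101061)/36 = 2.29203/36

r ≈ 0.0637 per year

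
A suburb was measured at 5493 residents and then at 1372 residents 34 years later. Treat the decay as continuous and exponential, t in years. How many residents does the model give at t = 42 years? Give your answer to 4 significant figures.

r = ln(1372/5493) / 34 ≈ -0.0408 per year
P(42) = 5493 · e^(-0.0408·42) = 5493 · 0.18021 ≈ 989.92

≈ 989.9 residents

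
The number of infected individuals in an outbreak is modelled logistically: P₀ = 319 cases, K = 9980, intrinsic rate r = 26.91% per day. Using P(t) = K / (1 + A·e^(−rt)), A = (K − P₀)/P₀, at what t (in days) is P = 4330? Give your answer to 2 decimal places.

t ≈ 11.69 days

A = (9980 − 319)/319 = 30.28527
4330 = 9980/(1 + 30.28527·e^(−0.2691t)) → 1 + 30.28527·e^(−0.2691t) = 2.30485
e^(−0.2691t) = 0.043085 → t = ln(23.20977)/0.2691 = 3.14457/0.2691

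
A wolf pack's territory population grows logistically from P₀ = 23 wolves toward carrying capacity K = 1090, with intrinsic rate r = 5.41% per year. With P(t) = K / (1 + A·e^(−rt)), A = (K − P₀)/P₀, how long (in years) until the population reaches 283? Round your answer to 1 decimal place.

A = (1090 − 23)/23 = 46.3913
283 = 1090/(1 + 46.3913·e^(−0.0541t)) → 1 + 46.3913·e^(−0.0541t) = 3.85159
e^(−0.0541t) = 0.061468 → t = ln(16.26857)/0.0541 = 2.78924/0.0541

t ≈ 51.6 years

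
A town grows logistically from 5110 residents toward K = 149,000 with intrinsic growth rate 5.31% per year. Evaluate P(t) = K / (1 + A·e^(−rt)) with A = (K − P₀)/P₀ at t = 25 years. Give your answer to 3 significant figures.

≈ 17,600 residents

A = (149000 − 5110)/5110 = 28.15851
P(25) = 149000 / (1 + 28.15851·e^(−0.0531·25)) = 149000 / (1 + 28.15851·0.265139)
= 149000 / 8.46593 ≈ 17599.96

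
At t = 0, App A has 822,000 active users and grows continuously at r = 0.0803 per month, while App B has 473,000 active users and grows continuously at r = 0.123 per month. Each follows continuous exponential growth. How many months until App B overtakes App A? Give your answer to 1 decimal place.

t ≈ 12.9 months

822000·e^(0.0803t) = 473000·e^(0.123t)
822000/473000 = e^((0.123 − 0.0803)t) → ln(1.73784) = 0.0427·t
t = 0.55265 / 0.0427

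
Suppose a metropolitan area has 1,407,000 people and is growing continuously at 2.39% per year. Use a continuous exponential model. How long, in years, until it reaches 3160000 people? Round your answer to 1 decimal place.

t ≈ 33.9 years

3160000 = 1407000 · e^(0.0239·t)
t = ln(3160000/1407000) / 0.0239 = ln(2.24591) / 0.0239 = 0.80911 / 0.0239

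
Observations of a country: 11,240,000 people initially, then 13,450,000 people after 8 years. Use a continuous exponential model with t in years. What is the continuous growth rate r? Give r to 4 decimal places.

13450000 = 11240000 · e^(r·8)
e^(8r) = 13450000/11240000 = 1.19662
r = ln(1.19662) / 8 = 0.1795 / 8

r ≈ 0.0224 per year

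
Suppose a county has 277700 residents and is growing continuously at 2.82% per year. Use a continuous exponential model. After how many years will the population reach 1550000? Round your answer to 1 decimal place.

1550000 = 277700 · e^(0.0282·t)
t = ln(1550000/277700) / 0.0282 = ln(5.58156) / 0.0282 = 1.71947 / 0.0282

t ≈ 61.0 years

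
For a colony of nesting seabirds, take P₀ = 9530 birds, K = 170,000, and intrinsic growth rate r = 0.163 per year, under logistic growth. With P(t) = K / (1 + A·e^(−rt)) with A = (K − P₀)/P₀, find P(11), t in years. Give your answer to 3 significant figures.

A = (170000 − 9530)/9530 = 16.83841
P(11) = 170000 / (1 + 16.83841·e^(−0.163·11)) = 170000 / (1 + 16.83841·0.16646)
= 170000 / 3.80292 ≈ 44702.47

≈ 44,700 birds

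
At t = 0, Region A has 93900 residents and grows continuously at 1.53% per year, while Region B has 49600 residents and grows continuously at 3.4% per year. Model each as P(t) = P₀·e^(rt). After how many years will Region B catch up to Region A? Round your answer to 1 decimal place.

t ≈ 34.1 years

93900·e^(0.0153t) = 49600·e^(0.034t)
93900/49600 = e^((0.034 − 0.0153)t) → ln(1.89315) = 0.0187·t
t = 0.63824 / 0.0187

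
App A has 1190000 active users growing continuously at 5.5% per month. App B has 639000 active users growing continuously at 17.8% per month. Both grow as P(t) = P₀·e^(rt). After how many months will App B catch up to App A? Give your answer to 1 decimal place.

t ≈ 5.1 months

1190000·e^(0.055t) = 639000·e^(0.178t)
1190000/639000 = e^((0.178 − 0.055)t) → ln(1.86228) = 0.123·t
t = 0.6218 / 0.123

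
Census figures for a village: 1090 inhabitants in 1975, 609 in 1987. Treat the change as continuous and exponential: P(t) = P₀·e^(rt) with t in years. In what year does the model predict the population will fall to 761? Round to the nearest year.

year 1982

r = ln(609/1090) / 12 = -0.58211/12 ≈ -0.04851 per year
t = ln(761/1090) / r = -0.3593/-0.04851 ≈ 7.41 years after 1975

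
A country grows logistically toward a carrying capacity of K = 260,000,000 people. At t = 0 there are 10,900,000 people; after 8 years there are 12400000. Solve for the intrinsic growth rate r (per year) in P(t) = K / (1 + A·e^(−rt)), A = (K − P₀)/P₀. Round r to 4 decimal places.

A = (260000000 − 10900000)/10900000 = 22.85321
12400000 = 260000000/(1 + 22.85321·e^(−r·8)) → e^(−8r) = (20.96774 − 1)/22.85321 = 0.873739
r = −ln(0.873739)/8 = 0.13497/8

r ≈ 0.0169 per year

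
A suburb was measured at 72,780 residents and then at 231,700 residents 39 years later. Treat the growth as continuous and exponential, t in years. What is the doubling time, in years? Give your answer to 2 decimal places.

r = ln(231700/72780) / 39 = ln(3.18357) / 39 ≈ 0.029692 per year
doubling time = ln 2 / |r| = 0.69315 / 0.029692

doubling time ≈ 23.34 years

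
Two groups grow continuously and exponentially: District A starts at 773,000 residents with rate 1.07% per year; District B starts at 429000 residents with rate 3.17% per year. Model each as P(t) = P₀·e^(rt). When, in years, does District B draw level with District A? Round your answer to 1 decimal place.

773000·e^(0.0107t) = 429000·e^(0.0317t)
773000/429000 = e^((0.0317 − 0.0107)t) → ln(1.80186) = 0.021·t
t = 0.58882 / 0.021

t ≈ 28.0 years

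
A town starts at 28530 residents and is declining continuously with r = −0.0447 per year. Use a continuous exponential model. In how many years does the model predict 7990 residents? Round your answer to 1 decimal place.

7990 = 28530 · e^(-0.0447·t)
t = ln(7990/28530) / -0.0447 = ln(0.28006) / -0.0447 = -1.27277 / -0.0447

t ≈ 28.5 years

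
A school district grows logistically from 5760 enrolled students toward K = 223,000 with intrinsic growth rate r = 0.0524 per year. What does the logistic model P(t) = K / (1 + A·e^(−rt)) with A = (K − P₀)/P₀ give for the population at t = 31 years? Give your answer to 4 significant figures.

≈ 26,450 enrolled students

A = (223000 − 5760)/5760 = 37.71528
P(31) = 223000 / (1 + 37.71528·e^(−0.0524·31)) = 223000 / (1 + 37.71528·0.19703)
= 223000 / 8.43104 ≈ 26449.89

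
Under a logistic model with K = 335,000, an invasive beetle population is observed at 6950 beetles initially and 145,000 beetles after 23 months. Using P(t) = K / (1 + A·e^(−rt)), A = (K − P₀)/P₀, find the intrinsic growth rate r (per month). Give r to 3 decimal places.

r ≈ 0.156 per month

A = (335000 − 6950)/6950 = 47.20144
145000 = 335000/(1 + 47.20144·e^(−r·23)) → e^(−23r) = (2.31034 − 1)/47.20144 = 0.027761
r = −ln(0.027761)/23 = 3.58413/23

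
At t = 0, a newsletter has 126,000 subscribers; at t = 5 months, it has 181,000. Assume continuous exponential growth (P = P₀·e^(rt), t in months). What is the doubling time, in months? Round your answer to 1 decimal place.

r = ln(181000/126000) / 5 = ln(1.43651) / 5 ≈ 0.072443 per month
doubling time = ln 2 / |r| = 0.69315 / 0.072443

doubling time ≈ 9.6 months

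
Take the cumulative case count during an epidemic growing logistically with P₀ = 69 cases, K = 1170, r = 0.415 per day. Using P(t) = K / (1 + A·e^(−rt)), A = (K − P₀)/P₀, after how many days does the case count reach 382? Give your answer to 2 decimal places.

A = (1170 − 69)/69 = 15.95652
382 = 1170/(1 + 15.95652·e^(−0.415t)) → 1 + 15.95652·e^(−0.415t) = 3.06283
e^(−0.415t) = 0.129278 → t = ln(7.73527)/0.415 = 2.04579/0.415

t ≈ 4.93 days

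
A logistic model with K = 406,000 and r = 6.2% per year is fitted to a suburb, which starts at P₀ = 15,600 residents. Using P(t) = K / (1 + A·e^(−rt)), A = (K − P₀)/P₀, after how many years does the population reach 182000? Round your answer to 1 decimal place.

t ≈ 48.6 years

A = (406000 − 15600)/15600 = 25.02564
182000 = 406000/(1 + 25.02564·e^(−0.062t)) → 1 + 25.02564·e^(−0.062t) = 2.23077
e^(−0.062t) = 0.04918 → t = ln(20.33333)/0.062 = 3.01226/0.062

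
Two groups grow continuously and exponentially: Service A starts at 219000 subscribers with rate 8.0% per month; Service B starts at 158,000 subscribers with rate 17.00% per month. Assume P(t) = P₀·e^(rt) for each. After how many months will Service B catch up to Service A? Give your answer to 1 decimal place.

219000·e^(0.08t) = 158000·e^(0.17t)
219000/158000 = e^((0.17 − 0.08)t) → ln(1.38608) = 0.09·t
t = 0.32648 / 0.09

t ≈ 3.6 months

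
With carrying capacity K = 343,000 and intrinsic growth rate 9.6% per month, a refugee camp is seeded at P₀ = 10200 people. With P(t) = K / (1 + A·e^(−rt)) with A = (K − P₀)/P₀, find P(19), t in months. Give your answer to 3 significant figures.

≈ 54,700 people

A = (343000 − 10200)/10200 = 32.62745
P(19) = 343000 / (1 + 32.62745·e^(−0.096·19)) = 343000 / (1 + 32.62745·0.161379)
= 343000 / 6.26538 ≈ 54745.25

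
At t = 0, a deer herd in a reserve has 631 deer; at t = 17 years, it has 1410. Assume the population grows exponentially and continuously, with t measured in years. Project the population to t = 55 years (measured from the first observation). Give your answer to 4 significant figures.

≈ 8,507 deer

r = ln(1410/631) / 17 ≈ 0.047296 per year
P(55) = 631 · e^(0.047296·55) = 631 · 13.48129 ≈ 8506.7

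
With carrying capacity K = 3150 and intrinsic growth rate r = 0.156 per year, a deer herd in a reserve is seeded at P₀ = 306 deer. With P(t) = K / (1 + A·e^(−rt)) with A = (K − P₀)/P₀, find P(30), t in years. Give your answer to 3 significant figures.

≈ 2,900 deer

A = (3150 − 306)/306 = 9.29412
P(30) = 3150 / (1 + 9.29412·e^(−0.156·30)) = 3150 / (1 + 9.29412·0.009279)
= 3150 / 1.08624 ≈ 2899.91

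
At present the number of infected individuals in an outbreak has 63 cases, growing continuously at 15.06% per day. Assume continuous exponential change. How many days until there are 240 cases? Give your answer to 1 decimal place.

t ≈ 8.9 days

240 = 63 · e^(0.1506·t)
t = ln(240/63) / 0.1506 = ln(3.80952) / 0.1506 = 1.3375 / 0.1506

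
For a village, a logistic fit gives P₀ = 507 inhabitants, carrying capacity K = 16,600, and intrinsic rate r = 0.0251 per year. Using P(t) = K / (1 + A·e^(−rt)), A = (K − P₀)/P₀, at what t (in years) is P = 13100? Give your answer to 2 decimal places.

A = (16600 − 507)/507 = 31.74162
13100 = 16600/(1 + 31.74162·e^(−0.0251t)) → 1 + 31.74162·e^(−0.0251t) = 1.26718
e^(−0.0251t) = 0.008417 → t = ln(118.80434)/0.0251 = 4.77748/0.0251

t ≈ 190.34 years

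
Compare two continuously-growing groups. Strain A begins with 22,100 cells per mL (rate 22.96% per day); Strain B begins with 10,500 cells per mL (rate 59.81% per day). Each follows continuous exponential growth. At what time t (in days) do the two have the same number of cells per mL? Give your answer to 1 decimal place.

t ≈ 2.0 days

22100·e^(0.2296t) = 10500·e^(0.5981t)
22100/10500 = e^((0.5981 − 0.2296)t) → ln(2.10476) = 0.3685·t
t = 0.7442 / 0.3685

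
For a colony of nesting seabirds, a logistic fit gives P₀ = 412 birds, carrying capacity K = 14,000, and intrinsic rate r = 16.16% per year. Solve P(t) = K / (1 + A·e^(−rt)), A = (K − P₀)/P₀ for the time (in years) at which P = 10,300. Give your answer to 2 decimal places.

A = (14000 − 412)/412 = 32.98058
10300 = 14000/(1 + 32.98058·e^(−0.1616t)) → 1 + 32.98058·e^(−0.1616t) = 1.35922
e^(−0.1616t) = 0.010892 → t = ln(91.81081)/0.1616 = 4.51973/0.1616

t ≈ 27.97 years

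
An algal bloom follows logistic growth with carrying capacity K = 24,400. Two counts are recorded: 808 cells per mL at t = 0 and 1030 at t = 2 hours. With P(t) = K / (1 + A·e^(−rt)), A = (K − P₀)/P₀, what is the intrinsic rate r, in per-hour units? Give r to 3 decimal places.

r ≈ 0.126 per hour

A = (24400 − 808)/808 = 29.19802
1030 = 24400/(1 + 29.19802·e^(−r·2)) → e^(−2r) = (23.68932 − 1)/29.19802 = 0.777084
r = −ln(0.777084)/2 = 0.25221/2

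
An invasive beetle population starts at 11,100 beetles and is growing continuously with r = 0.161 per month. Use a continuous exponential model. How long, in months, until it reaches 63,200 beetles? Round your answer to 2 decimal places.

63200 = 11100 · e^(0.161·t)
t = ln(63200/11100) / 0.161 = ln(5.69369) / 0.161 = 1.73936 / 0.161

t ≈ 10.80 months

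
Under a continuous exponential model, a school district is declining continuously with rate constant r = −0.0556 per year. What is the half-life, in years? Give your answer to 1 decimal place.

half-life ≈ 12.5 years

half-life = ln(2) / |r| = 0.69315 / 0.0556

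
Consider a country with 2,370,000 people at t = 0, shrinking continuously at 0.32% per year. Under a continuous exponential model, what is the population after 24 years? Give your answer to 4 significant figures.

P(24) = 2370000 · e^(-0.0032·24) = 2370000 · e^(-0.0768)
= 2370000 · 0.92608 ≈ 2194797.87

≈ 2,195,000 people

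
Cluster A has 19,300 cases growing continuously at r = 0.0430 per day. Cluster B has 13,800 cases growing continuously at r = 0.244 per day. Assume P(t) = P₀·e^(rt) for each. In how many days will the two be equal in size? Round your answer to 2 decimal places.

t ≈ 1.67 days

19300·e^(0.043t) = 13800·e^(0.244t)
19300/13800 = e^((0.244 − 0.043)t) → ln(1.39855) = 0.201·t
t = 0.33544 / 0.201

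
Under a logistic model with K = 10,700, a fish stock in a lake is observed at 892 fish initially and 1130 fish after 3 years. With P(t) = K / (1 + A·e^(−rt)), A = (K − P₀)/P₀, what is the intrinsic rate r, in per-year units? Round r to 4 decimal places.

A = (10700 − 892)/892 = 10.99552
1130 = 10700/(1 + 10.99552·e^(−r·3)) → e^(−3r) = (9.46903 − 1)/10.99552 = 0.770225
r = −ln(0.770225)/3 = 0.26107/3

r ≈ 0.0870 per year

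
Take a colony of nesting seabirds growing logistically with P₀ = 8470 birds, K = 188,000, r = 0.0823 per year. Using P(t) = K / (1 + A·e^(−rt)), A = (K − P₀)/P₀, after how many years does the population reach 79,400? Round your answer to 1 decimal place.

t ≈ 33.3 years

A = (188000 − 8470)/8470 = 21.19599
79400 = 188000/(1 + 21.19599·e^(−0.0823t)) → 1 + 21.19599·e^(−0.0823t) = 2.36776
e^(−0.0823t) = 0.064529 → t = ln(15.49688)/0.0823 = 2.74064/0.0823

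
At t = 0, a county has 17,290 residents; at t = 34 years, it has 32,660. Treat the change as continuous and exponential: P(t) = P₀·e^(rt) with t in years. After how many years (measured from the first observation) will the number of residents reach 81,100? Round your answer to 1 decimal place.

t ≈ 82.6 years

r = ln(32660/17290) / 34 ≈ 0.018707 per year
t = ln(81100/17290) / r = 1.54555 / 0.018707 ≈ 82.621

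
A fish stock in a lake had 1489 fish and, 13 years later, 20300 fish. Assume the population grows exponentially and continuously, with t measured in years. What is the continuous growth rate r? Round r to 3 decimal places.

20300 = 1489 · e^(r·13)
e^(13r) = 20300/1489 = 13.63331
r = ln(13.63331) / 13 = 2.61252 / 13

r ≈ 0.201 per year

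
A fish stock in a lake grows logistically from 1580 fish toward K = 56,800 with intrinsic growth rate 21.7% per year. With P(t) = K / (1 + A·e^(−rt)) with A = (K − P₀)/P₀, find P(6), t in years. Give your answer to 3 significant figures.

A = (56800 − 1580)/1580 = 34.94937
P(6) = 56800 / (1 + 34.94937·e^(−0.217·6)) = 56800 / (1 + 34.94937·0.271987)
= 56800 / 10.50578 ≈ 5406.55

≈ 5,410 fish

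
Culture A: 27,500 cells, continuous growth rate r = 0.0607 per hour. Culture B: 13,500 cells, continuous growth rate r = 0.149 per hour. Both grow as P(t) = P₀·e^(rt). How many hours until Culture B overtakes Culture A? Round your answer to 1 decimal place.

27500·e^(0.0607t) = 13500·e^(0.149t)
27500/13500 = e^((0.149 − 0.0607)t) → ln(2.03704) = 0.0883·t
t = 0.7115 / 0.0883

t ≈ 8.1 hours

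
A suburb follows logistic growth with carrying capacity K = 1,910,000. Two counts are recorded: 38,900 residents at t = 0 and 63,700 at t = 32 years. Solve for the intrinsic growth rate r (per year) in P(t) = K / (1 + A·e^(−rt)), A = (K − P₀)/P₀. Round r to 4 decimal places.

r ≈ 0.0158 per year

A = (1910000 − 38900)/38900 = 48.10026
63700 = 1910000/(1 + 48.10026·e^(−r·32)) → e^(−32r) = (29.9843 − 1)/48.10026 = 0.602581
r = −ln(0.602581)/32 = 0.50653/32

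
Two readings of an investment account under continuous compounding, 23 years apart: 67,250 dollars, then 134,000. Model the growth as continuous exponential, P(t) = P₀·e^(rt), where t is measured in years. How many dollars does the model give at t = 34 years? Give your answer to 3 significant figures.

≈ 186,000 dollars

r = ln(134000/67250) / 23 ≈ 0.029975 per year
P(34) = 67250 · e^(0.029975·34) = 67250 · 2.77083 ≈ 186338.28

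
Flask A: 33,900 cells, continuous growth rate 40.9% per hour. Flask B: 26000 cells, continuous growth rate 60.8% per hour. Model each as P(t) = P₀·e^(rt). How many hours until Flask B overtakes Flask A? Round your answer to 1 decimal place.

t ≈ 1.3 hours

33900·e^(0.409t) = 26000·e^(0.608t)
33900/26000 = e^((0.608 − 0.409)t) → ln(1.30385) = 0.199·t
t = 0.26532 / 0.199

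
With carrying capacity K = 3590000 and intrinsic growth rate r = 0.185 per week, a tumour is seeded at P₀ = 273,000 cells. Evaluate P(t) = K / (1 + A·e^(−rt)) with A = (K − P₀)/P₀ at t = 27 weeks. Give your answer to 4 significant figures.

≈ 3,317,000 cells

A = (3590000 − 273000)/273000 = 12.15018
P(27) = 3590000 / (1 + 12.15018·e^(−0.185·27)) = 3590000 / (1 + 12.15018·0.006772)
= 3590000 / 1.08228 ≈ 3317078.57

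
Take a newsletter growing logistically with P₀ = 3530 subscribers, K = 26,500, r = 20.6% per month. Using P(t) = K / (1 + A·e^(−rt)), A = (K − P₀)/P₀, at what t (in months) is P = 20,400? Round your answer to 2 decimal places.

A = (26500 − 3530)/3530 = 6.50708
20400 = 26500/(1 + 6.50708·e^(−0.206t)) → 1 + 6.50708·e^(−0.206t) = 1.29902
e^(−0.206t) = 0.045953 → t = ln(21.76139)/0.206 = 3.08014/0.206

t ≈ 14.95 months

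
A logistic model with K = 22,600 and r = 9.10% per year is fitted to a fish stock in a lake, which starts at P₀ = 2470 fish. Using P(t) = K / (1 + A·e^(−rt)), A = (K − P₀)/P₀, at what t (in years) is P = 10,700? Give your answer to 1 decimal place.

t ≈ 21.9 years

A = (22600 − 2470)/2470 = 8.1498
10700 = 22600/(1 + 8.1498·e^(−0.091t)) → 1 + 8.1498·e^(−0.091t) = 2.11215
e^(−0.091t) = 0.136463 → t = ln(7.32797)/0.091 = 1.9917/0.091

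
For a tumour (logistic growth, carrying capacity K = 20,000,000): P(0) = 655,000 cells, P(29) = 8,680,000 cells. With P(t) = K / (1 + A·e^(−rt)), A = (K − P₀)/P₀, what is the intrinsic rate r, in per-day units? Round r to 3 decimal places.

r ≈ 0.108 per day

A = (20000000 − 655000)/655000 = 29.53435
8680000 = 20000000/(1 + 29.53435·e^(−r·29)) → e^(−29r) = (2.30415 − 1)/29.53435 = 0.044157
r = −ln(0.044157)/29 = 3.12/29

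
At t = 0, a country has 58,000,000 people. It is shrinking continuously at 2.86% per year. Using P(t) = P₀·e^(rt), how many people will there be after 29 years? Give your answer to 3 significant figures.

P(29) = 58000000 · e^(-0.0286·29) = 58000000 · e^(-0.8294)
= 58000000 · 0.43631 ≈ 25306037.68

≈ 25,300,000 people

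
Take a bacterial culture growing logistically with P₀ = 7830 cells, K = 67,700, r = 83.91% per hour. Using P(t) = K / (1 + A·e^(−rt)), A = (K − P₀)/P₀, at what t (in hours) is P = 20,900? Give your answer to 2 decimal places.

A = (67700 − 7830)/7830 = 7.64623
20900 = 67700/(1 + 7.64623·e^(−0.8391t)) → 1 + 7.64623·e^(−0.8391t) = 3.23923
e^(−0.8391t) = 0.292855 → t = ln(3.41466)/0.8391 = 1.22808/0.8391

t ≈ 1.46 hours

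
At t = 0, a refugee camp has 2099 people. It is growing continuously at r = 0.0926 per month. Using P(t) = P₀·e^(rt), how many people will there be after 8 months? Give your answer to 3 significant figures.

≈ 4,400 people

P(8) = 2099 · e^(0.0926·8) = 2099 · e^(0.7408)
= 2099 · 2.09761 ≈ 4402.89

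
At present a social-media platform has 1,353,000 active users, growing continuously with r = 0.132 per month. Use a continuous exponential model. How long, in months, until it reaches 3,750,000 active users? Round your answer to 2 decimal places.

t ≈ 7.72 months

3750000 = 1353000 · e^(0.132·t)
t = ln(3750000/1353000) / 0.132 = ln(2.77162) / 0.132 = 1.01943 / 0.132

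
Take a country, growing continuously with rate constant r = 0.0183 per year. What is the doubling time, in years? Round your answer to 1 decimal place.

doubling time ≈ 37.9 years

doubling time = ln(2) / |r| = 0.69315 / 0.0183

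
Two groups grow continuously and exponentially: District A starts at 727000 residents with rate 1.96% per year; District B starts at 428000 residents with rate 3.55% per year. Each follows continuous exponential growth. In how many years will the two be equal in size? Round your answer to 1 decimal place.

727000·e^(0.0196t) = 428000·e^(0.0355t)
727000/428000 = e^((0.0355 − 0.0196)t) → ln(1.6986) = 0.0159·t
t = 0.5298 / 0.0159

t ≈ 33.3 years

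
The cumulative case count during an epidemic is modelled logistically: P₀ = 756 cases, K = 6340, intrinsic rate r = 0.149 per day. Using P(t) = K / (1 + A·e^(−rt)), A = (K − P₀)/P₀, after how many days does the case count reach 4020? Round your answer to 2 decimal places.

A = (6340 − 756)/756 = 7.38624
4020 = 6340/(1 + 7.38624·e^(−0.149t)) → 1 + 7.38624·e^(−0.149t) = 1.57711
e^(−0.149t) = 0.078134 → t = ln(12.79858)/0.149 = 2.54933/0.149

t ≈ 17.11 days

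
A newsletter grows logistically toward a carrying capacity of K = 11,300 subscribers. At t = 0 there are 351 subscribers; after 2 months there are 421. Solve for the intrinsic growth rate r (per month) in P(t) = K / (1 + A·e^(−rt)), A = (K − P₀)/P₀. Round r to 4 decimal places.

A = (11300 − 351)/351 = 31.19373
421 = 11300/(1 + 31.19373·e^(−r·2)) → e^(−2r) = (26.84086 − 1)/31.19373 = 0.828399
r = −ln(0.828399)/2 = 0.18826/2

r ≈ 0.0941 per month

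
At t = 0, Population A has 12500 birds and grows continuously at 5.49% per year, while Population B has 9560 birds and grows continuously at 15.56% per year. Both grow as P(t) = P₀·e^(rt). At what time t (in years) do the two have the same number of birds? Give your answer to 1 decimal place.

12500·e^(0.0549t) = 9560·e^(0.1556t)
12500/9560 = e^((0.1556 − 0.0549)t) → ln(1.30753) = 0.1007·t
t = 0.26814 / 0.1007

t ≈ 2.7 years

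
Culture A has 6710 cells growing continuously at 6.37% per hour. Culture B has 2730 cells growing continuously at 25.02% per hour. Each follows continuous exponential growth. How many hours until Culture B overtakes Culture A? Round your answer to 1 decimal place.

6710·e^(0.0637t) = 2730·e^(0.2502t)
6710/2730 = e^((0.2502 − 0.0637)t) → ln(2.45788) = 0.1865·t
t = 0.8993 / 0.1865

t ≈ 4.8 hours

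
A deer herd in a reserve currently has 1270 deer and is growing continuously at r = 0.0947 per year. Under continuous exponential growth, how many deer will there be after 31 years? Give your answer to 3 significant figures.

≈ 23,900 deer

P(31) = 1270 · e^(0.0947·31) = 1270 · e^(2.9357)
= 1270 · 18.83468 ≈ 23920.05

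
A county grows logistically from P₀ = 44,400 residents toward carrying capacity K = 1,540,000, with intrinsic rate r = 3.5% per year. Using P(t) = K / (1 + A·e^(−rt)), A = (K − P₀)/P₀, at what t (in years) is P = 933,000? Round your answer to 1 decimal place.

t ≈ 112.8 years

A = (1540000 − 44400)/44400 = 33.68468
933000 = 1540000/(1 + 33.68468·e^(−0.035t)) → 1 + 33.68468·e^(−0.035t) = 1.65059
e^(−0.035t) = 0.019314 → t = ln(51.77564)/0.035 = 3.94692/0.035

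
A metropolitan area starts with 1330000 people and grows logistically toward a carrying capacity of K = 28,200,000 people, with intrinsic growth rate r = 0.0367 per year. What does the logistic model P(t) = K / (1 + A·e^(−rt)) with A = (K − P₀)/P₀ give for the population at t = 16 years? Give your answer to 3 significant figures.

≈ 2,310,000 people

A = (28200000 − 1330000)/1330000 = 20.20301
P(16) = 28200000 / (1 + 20.20301·e^(−0.0367·16)) = 28200000 / (1 + 20.20301·0.555882)
= 28200000 / 12.23048 ≈ 2305714.97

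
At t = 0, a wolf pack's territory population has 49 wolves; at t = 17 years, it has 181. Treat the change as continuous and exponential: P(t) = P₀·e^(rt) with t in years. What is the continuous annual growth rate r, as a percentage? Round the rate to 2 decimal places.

181 = 49 · e^(r·17)
e^(17r) = 181/49 = 3.69388
r = ln(3.69388) / 17 = 1.30668 / 17

r ≈ 7.69% per year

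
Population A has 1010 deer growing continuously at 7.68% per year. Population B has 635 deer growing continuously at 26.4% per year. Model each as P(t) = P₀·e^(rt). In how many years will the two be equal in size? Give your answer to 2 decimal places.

1010·e^(0.0768t) = 635·e^(0.264t)
1010/635 = e^((0.264 − 0.0768)t) → ln(1.59055) = 0.1872·t
t = 0.46408 / 0.1872

t ≈ 2.48 years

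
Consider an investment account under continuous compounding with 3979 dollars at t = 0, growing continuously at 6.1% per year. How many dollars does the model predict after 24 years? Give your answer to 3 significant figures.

≈ 17,200 dollars

P(24) = 3979 · e^(0.061·24) = 3979 · e^(1.464)
= 3979 · 4.32322 ≈ 17202.08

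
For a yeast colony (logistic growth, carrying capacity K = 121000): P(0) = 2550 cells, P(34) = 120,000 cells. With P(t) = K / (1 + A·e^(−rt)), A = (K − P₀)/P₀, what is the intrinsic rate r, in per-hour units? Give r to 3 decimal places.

A = (121000 − 2550)/2550 = 46.45098
120000 = 121000/(1 + 46.45098·e^(−r·34)) → e^(−34r) = (1.00833 − 1)/46.45098 = 0.000179
r = −ln(0.000179)/34 = 8.62589/34

r ≈ 0.254 per hour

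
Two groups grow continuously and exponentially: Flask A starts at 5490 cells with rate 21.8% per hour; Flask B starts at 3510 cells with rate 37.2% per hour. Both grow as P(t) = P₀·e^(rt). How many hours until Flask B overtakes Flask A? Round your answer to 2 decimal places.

t ≈ 2.90 hours

5490·e^(0.218t) = 3510·e^(0.372t)
5490/3510 = e^((0.372 − 0.218)t) → ln(1.5641) = 0.154·t
t = 0.44731 / 0.154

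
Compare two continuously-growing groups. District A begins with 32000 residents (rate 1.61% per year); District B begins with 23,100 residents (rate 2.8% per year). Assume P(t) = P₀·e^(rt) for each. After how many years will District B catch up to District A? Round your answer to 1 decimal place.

t ≈ 27.4 years

32000·e^(0.0161t) = 23100·e^(0.028t)
32000/23100 = e^((0.028 − 0.0161)t) → ln(1.38528) = 0.0119·t
t = 0.3259 / 0.0119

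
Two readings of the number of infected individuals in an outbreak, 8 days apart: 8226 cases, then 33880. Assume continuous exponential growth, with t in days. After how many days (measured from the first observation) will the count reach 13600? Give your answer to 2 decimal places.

r = ln(33880/8226) / 8 ≈ 0.176941 per day
t = ln(13600/8226) / r = 0.50277 / 0.176941 ≈ 2.841

t ≈ 2.84 days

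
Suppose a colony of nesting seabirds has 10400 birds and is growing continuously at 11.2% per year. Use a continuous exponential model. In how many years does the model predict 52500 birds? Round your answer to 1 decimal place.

t ≈ 14.5 years

52500 = 10400 · e^(0.112·t)
t = ln(52500/10400) / 0.112 = ln(5.04808) / 0.112 = 1.61901 / 0.112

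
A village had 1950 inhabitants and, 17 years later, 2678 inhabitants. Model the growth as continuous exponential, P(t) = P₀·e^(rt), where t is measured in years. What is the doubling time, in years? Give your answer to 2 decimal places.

r = ln(2678/1950) / 17 = ln(1.37333) / 17 ≈ 0.018661 per year
doubling time = ln 2 / |r| = 0.69315 / 0.018661

doubling time ≈ 37.14 years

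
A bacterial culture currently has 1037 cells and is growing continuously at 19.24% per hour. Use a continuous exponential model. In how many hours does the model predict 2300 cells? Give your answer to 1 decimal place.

t ≈ 4.1 hours

2300 = 1037 · e^(0.1924·t)
t = ln(2300/1037) / 0.1924 = ln(2.21794) / 0.1924 = 0.79658 / 0.1924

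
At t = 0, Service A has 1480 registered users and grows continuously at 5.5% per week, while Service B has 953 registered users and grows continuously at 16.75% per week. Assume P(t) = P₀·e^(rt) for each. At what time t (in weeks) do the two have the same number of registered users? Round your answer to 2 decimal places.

t ≈ 3.91 weeks

1480·e^(0.055t) = 953·e^(0.1675t)
1480/953 = e^((0.1675 − 0.055)t) → ln(1.55299) = 0.1125·t
t = 0.44018 / 0.1125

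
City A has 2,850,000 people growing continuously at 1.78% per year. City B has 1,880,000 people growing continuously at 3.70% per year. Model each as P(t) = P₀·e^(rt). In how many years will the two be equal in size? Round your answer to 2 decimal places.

2850000·e^(0.0178t) = 1880000·e^(0.037t)
2850000/1880000 = e^((0.037 − 0.0178)t) → ln(1.51596) = 0.0192·t
t = 0.41605 / 0.0192

t ≈ 21.67 years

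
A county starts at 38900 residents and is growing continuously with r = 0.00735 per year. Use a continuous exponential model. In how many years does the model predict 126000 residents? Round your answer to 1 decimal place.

t ≈ 159.9 years

126000 = 38900 · e^(0.00735·t)
t = ln(126000/38900) / 0.00735 = ln(3.23907) / 0.00735 = 1.17529 / 0.00735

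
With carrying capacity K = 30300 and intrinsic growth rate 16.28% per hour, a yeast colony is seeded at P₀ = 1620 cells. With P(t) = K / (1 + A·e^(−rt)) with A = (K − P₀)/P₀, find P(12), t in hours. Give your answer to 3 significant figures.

≈ 8,630 cells

A = (30300 − 1620)/1620 = 17.7037
P(12) = 30300 / (1 + 17.7037·e^(−0.1628·12)) = 30300 / (1 + 17.7037·0.141763)
= 30300 / 3.50973 ≈ 8633.15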